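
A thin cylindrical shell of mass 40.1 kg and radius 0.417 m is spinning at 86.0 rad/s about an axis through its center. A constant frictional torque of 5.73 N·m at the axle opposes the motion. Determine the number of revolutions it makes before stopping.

I = MR² = (40.1)(0.417)² = 6.973 kg·m².
The net torque has magnitude 5.73 N·m, opposing ω.
|α| = τ/I = 5.730/6.973 = 0.8217 rad/s² (deceleration).
ω² = ω₀² − 2|α|θ with ω = 0 ⇒ θ = ω₀²/(2|α|) = 4500 rad = 716.2 rev.

≈ 716 revolutions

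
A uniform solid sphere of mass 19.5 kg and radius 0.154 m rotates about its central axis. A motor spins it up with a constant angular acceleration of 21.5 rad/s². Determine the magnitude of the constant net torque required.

τ ≈ 3.98 N·m

I = (2/5)MR² = (2/5)(19.5)(0.154)² = 0.1850 kg·m².
τ = Iα = (0.1850)(21.50) = 3.977 N·m.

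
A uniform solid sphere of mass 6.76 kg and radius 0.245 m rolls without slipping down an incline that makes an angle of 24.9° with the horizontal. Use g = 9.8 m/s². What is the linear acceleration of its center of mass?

a ≈ 2.95 m/s²

Translation along the incline: Mg sinθ − f = Ma.
Rotation about the center: fR = Iα with I = (2/5)MR². No-slip gives a = αR, so f = (I/R²)a = (2/5)M a.
Substituting: Mg sinθ = (1 + 0.4000)Ma, so a = g sinθ/(1 + 0.4000) = (9.8) sin 24.9° / 1.400 = 2.947 m/s².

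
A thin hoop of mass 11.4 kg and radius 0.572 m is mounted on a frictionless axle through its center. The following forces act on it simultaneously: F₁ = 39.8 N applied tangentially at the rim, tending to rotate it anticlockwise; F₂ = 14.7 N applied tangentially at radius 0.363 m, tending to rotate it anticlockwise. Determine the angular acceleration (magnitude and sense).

α ≈ 7.53 rad/s², anticlockwise

I = MR² = (11.4)(0.572)² = 3.730 kg·m².
Taking anticlockwise as positive: τ₁ = +(39.8)(0.572) = +22.77 N·m; τ₂ = +(14.7)(0.363) = +5.336 N·m.
Net torque τ = 28.10 N·m.
α = τ/I = 28.10/3.730 = 7.534 rad/s².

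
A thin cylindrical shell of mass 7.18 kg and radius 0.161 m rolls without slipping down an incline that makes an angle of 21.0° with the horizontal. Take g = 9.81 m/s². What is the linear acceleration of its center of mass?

a ≈ 1.76 m/s²

Translation along the incline: Mg sinθ − f = Ma.
Rotation about the center: fR = Iα with I = MR². No-slip gives a = αR, so f = (I/R²)a = M a.
Substituting: Mg sinθ = (1 + 1.000)Ma, so a = g sinθ/(1 + 1.000) = (9.81) sin 21.0° / 2.000 = 1.758 m/s².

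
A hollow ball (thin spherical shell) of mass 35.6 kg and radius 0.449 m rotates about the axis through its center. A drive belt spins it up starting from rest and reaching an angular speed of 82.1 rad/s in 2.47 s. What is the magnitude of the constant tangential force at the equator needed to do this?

I = (2/3)MR² = (2/3)(35.6)(0.449)² = 4.785 kg·m².
α = Δω/Δt = (82.1 − 0)/2.47 = 33.24 rad/s².
The required torque is τ = Iα = (4.785)(33.24) = 159.0 N·m.
A tangential force at the equator gives τ = FR, so F = τ/R = 159.0/0.449 = 354.2 N.

F ≈ 354 N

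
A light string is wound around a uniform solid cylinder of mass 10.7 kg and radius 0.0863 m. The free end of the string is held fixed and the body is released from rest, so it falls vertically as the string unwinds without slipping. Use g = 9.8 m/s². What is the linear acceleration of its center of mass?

Translation: Mg − T = Ma. Rotation about the center: TR = Iα with I = ½MR².
With a = αR: T = (I/R²)a = (1/2)M a, so Mg = (1 + 0.5000)Ma.
a = g/(1 + 0.5000) = 9.8/1.500 = 6.533 m/s².

a ≈ 6.53 m/s²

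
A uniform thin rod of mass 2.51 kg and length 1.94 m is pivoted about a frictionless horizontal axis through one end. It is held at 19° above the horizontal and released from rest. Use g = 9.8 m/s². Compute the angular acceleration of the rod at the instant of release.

α ≈ 7.16 rad/s²

About the pivot, I = (1/3)ML² = (1/3)(2.51)(1.94)² = 3.149 kg·m².
The weight acts at the center, a distance L/2 = 0.9700 m from the pivot; τ = Mg(L/2) cos 19° = 22.56 N·m.
α = τ/I = 22.56/3.149 = 7.164 rad/s².
(Equivalently α = (3g/(2L)) cos 19° = 7.164 rad/s².)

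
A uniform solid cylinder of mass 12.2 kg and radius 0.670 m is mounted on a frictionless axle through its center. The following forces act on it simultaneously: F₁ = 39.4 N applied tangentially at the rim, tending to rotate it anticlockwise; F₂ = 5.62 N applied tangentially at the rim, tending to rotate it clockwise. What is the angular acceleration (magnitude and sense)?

I = ½MR² = (1/2)(12.2)(0.670)² = 2.738 kg·m².
Taking anticlockwise as positive: τ₁ = +(39.4)(0.670) = +26.40 N·m; τ₂ = −(5.62)(0.670) = −3.765 N·m.
Net torque τ = 22.63 N·m.
α = τ/I = 22.63/2.738 = 8.265 rad/s².

α ≈ 8.27 rad/s², anticlockwise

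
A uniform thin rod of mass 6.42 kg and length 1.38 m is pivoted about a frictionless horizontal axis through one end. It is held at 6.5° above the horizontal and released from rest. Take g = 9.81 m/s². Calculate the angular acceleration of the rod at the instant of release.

α ≈ 10.6 rad/s²

About the pivot, I = (1/3)ML² = (1/3)(6.42)(1.38)² = 4.075 kg·m².
The weight acts at the center, a distance L/2 = 0.6900 m from the pivot; τ = Mg(L/2) cos 6.5° = 43.18 N·m.
α = τ/I = 43.18/4.075 = 10.59 rad/s².
(Equivalently α = (3g/(2L)) cos 6.5° = 10.59 rad/s².)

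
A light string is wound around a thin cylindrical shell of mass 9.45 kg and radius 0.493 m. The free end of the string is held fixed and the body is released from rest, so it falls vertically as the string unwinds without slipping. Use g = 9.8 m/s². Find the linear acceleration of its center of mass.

Translation: Mg − T = Ma. Rotation about the center: TR = Iα with I = MR².
With a = αR: T = (I/R²)a = M a, so Mg = (1 + 1.000)Ma.
a = g/(1 + 1.000) = 9.8/2.000 = 4.900 m/s².

a ≈ 4.90 m/s²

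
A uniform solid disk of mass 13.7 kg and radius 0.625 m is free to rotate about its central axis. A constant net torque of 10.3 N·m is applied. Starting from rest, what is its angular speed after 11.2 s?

I = ½MR² = (1/2)(13.7)(0.625)² = 2.676 kg·m².
α = τ/I = 10.3/2.676 = 3.849 rad/s².
ω = ω₀ + αt = 0 + (3.849)(11.2) = 43.11 rad/s.

ω ≈ 43.1 rad/s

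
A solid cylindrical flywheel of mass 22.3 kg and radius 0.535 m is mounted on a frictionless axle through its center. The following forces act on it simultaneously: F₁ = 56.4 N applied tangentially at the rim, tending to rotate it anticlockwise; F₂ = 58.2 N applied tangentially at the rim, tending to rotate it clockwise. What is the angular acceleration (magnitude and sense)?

α ≈ 0.302 rad/s², clockwise

I = ½MR² = (1/2)(22.3)(0.535)² = 3.191 kg·m².
Taking anticlockwise as positive: τ₁ = +(56.4)(0.535) = +30.17 N·m; τ₂ = −(58.2)(0.535) = −31.14 N·m.
Net torque τ = -0.9630 N·m.
α = τ/I = -0.9630/3.191 = -0.3017 rad/s².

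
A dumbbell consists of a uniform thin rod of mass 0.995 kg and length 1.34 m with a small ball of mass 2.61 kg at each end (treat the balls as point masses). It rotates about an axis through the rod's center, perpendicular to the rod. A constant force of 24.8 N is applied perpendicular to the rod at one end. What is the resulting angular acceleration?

α ≈ 6.67 rad/s²

I_rod = (1/12)ML² = (1/12)(0.995)(1.34)² = 0.1489 kg·m².
I_balls = 2·m·(L/2)² = 2(2.61)(0.6700)² = 2.343 kg·m².
Total I = 2.492 kg·m².
τ = F·(L/2) = (24.8)(0.670) = 16.62 N·m.
α = τ/I = 16.62/2.492 = 6.667 rad/s².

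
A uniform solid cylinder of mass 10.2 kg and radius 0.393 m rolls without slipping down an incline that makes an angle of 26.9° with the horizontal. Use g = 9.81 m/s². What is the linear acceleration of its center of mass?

a ≈ 2.96 m/s²

Translation along the incline: Mg sinθ − f = Ma.
Rotation about the center: fR = Iα with I = ½MR². No-slip gives a = αR, so f = (I/R²)a = (1/2)M a.
Substituting: Mg sinθ = (1 + 0.5000)Ma, so a = g sinθ/(1 + 0.5000) = (9.81) sin 26.9° / 1.500 = 2.959 m/s².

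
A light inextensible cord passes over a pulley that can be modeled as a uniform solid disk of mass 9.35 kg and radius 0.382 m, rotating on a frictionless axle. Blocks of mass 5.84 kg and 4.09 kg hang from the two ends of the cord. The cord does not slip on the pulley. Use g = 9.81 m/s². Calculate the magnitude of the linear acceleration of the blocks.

a ≈ 1.18 m/s²

I = ½MR² = (1/2)(9.35)(0.382)² = 0.6822 kg·m².
Heavier block: m₁g − T₁ = m₁a. Lighter block: T₂ − m₂g = m₂a.
Pulley: (T₁ − T₂)R = Iα = I(a/R), so T₁ − T₂ = (I/R²)a = (1/2)M_p a = 4.675·a.
Adding the three: (m₁ − m₂)g = (m₁ + m₂ + 4.675)a, so a = (5.84 − 4.09)(9.81)/(5.84 + 4.09 + 4.675) = 1.175 m/s².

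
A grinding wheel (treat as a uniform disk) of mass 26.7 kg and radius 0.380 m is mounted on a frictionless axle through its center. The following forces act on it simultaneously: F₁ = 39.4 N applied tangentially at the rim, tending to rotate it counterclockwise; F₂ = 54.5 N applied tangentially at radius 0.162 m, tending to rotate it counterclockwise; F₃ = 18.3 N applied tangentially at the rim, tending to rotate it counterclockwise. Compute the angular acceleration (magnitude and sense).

I = ½MR² = (1/2)(26.7)(0.380)² = 1.928 kg·m².
Taking counterclockwise as positive: τ₁ = +(39.4)(0.380) = +14.97 N·m; τ₂ = +(54.5)(0.162) = +8.829 N·m; τ₃ = +(18.3)(0.380) = +6.954 N·m.
Net torque τ = 30.76 N·m.
α = τ/I = 30.76/1.928 = 15.95 rad/s².

α ≈ 16.0 rad/s², counterclockwise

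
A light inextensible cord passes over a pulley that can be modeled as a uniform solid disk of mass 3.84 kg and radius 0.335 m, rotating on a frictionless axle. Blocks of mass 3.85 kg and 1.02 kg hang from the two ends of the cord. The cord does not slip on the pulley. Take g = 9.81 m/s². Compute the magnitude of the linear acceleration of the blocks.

a ≈ 4.09 m/s²

I = ½MR² = (1/2)(3.84)(0.335)² = 0.2155 kg·m².
Heavier block: m₁g − T₁ = m₁a. Lighter block: T₂ − m₂g = m₂a.
Pulley: (T₁ − T₂)R = Iα = I(a/R), so T₁ − T₂ = (I/R²)a = (1/2)M_p a = 1.920·a.
Adding the three: (m₁ − m₂)g = (m₁ + m₂ + 1.920)a, so a = (3.85 − 1.02)(9.81)/(3.85 + 1.02 + 1.920) = 4.089 m/s².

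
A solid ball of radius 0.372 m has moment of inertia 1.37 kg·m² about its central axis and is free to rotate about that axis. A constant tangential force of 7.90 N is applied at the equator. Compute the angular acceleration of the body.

α ≈ 2.15 rad/s²

τ = F R = (7.90)(0.372) = 2.939 N·m.
From τ = Iα: α = 2.939/1.370 = 2.145 rad/s².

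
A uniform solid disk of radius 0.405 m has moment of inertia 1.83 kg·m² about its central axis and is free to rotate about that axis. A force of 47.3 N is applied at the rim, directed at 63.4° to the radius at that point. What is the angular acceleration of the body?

Only the tangential component produces torque: τ = F R sinθ = (47.3)(0.405) sin 63.4° = 17.13 N·m.
Newton's second law for rotation, τ = Iα, gives α = τ/I = 17.13/1.830 = 9.360 rad/s².

α ≈ 9.36 rad/s²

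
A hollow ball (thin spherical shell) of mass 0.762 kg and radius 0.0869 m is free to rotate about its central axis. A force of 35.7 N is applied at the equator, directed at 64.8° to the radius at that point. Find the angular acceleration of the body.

α ≈ 732 rad/s²

I = (2/3)MR² = (2/3)(0.762)(0.0869)² = 0.003836 kg·m².
Only the tangential component produces torque: τ = F R sinθ = (35.7)(0.0869) sin 64.8° = 2.807 N·m.
From τ = Iα: α = 2.807/0.003836 = 731.7 rad/s².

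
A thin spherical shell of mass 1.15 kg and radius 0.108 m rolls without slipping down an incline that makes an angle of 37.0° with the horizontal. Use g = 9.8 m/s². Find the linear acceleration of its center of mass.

a ≈ 3.54 m/s²

Translation along the incline: Mg sinθ − f = Ma.
Rotation about the center: fR = Iα with I = (2/3)MR². No-slip gives a = αR, so f = (I/R²)a = (2/3)M a.
Substituting: Mg sinθ = (1 + 0.6667)Ma, so a = g sinθ/(1 + 0.6667) = (9.8) sin 37.0° / 1.667 = 3.539 m/s².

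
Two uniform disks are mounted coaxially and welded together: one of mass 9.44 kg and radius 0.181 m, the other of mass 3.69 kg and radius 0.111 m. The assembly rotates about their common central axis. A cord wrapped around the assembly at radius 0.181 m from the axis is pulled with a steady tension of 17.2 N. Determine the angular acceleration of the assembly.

I = ½M₁R₁² + ½M₂R₂² = ½(9.44)(0.181)² + ½(3.69)(0.111)² = 0.1774 kg·m².
τ = F r = (17.2)(0.181) = 3.113 N·m.
α = τ/I = 3.113/0.1774 = 17.55 rad/s².

α ≈ 17.6 rad/s²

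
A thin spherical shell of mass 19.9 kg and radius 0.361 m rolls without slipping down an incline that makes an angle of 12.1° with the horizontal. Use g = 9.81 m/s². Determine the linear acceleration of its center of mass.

Translation along the incline: Mg sinθ − f = Ma.
Rotation about the center: fR = Iα with I = (2/3)MR². No-slip gives a = αR, so f = (I/R²)a = (2/3)M a.
Substituting: Mg sinθ = (1 + 0.6667)Ma, so a = g sinθ/(1 + 0.6667) = (9.81) sin 12.1° / 1.667 = 1.234 m/s².

a ≈ 1.23 m/s²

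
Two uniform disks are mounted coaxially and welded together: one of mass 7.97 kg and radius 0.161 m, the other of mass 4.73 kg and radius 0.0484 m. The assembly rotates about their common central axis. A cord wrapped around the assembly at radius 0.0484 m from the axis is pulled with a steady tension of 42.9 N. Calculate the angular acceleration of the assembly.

α ≈ 19.1 rad/s²

I = ½M₁R₁² + ½M₂R₂² = ½(7.97)(0.161)² + ½(4.73)(0.0484)² = 0.1088 kg·m².
τ = F r = (42.9)(0.0484) = 2.076 N·m.
α = τ/I = 2.076/0.1088 = 19.08 rad/s².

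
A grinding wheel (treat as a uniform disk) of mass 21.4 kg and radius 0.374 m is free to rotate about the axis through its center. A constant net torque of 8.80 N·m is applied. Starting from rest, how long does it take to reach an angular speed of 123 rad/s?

I = ½MR² = (1/2)(21.4)(0.374)² = 1.497 kg·m².
α = τ/I = 8.80/1.497 = 5.880 rad/s².
ω = αt ⇒ t = ω/α = 123/5.880 = 20.92 s.

t ≈ 20.9 s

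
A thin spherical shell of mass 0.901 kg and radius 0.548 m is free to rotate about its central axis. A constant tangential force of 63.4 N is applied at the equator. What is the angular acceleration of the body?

I = (2/3)MR² = (2/3)(0.901)(0.548)² = 0.1804 kg·m².
τ = F R = (63.4)(0.548) = 34.74 N·m.
Newton's second law for rotation, τ = Iα, gives α = τ/I = 34.74/0.1804 = 192.6 rad/s².

α ≈ 193 rad/s²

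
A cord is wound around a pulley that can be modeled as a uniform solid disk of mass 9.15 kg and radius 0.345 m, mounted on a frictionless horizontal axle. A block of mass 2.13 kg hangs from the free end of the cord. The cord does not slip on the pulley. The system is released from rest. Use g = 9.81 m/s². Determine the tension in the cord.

I = ½MR² = (1/2)(9.15)(0.345)² = 0.5445 kg·m².
Block: mg − T = ma. Pulley: TR = Iα. No-slip: a = αR, so T = (I/R²)a = 4.575·a.
Then mg = (m + 4.575)a, so a = (2.13)(9.81)/(2.13 + 4.575) = 3.116 m/s².
T = 4.575·a = 14.26 N.

T ≈ 14.3 N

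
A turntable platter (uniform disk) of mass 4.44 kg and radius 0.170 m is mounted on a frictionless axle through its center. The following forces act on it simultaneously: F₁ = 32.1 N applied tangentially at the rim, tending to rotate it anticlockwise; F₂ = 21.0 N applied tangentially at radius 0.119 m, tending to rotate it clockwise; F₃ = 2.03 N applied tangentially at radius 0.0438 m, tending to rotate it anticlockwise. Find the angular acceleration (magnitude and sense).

I = ½MR² = (1/2)(4.44)(0.170)² = 0.06416 kg·m².
Taking anticlockwise as positive: τ₁ = +(32.1)(0.170) = +5.457 N·m; τ₂ = −(21.0)(0.119) = −2.499 N·m; τ₃ = +(2.03)(0.0438) = +0.08891 N·m.
Net torque τ = 3.047 N·m.
α = τ/I = 3.047/0.06416 = 47.49 rad/s².

α ≈ 47.5 rad/s², anticlockwise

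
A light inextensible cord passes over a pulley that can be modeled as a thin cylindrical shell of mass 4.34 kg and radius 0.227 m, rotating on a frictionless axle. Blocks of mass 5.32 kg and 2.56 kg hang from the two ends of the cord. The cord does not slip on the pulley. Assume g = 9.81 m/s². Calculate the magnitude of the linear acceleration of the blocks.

a ≈ 2.22 m/s²

I = MR² = (4.34)(0.227)² = 0.2236 kg·m².
Heavier block: m₁g − T₁ = m₁a. Lighter block: T₂ − m₂g = m₂a.
Pulley: (T₁ − T₂)R = Iα = I(a/R), so T₁ − T₂ = (I/R²)a = 1·M_p a = 4.340·a.
Adding the three: (m₁ − m₂)g = (m₁ + m₂ + 4.340)a, so a = (5.32 − 2.56)(9.81)/(5.32 + 2.56 + 4.340) = 2.216 m/s².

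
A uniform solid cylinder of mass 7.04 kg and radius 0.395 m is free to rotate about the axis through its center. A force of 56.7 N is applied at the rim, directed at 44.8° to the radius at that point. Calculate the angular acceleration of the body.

I = ½MR² = (1/2)(7.04)(0.395)² = 0.5492 kg·m².
Only the tangential component produces torque: τ = F R sinθ = (56.7)(0.395) sin 44.8° = 15.78 N·m.
From τ = Iα: α = 15.78/0.5492 = 28.73 rad/s².

α ≈ 28.7 rad/s²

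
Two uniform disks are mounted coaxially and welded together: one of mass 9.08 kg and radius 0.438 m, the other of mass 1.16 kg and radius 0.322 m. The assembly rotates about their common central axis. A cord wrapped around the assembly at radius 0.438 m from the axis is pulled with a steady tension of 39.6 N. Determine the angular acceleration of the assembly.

I = ½M₁R₁² + ½M₂R₂² = ½(9.08)(0.438)² + ½(1.16)(0.322)² = 0.9311 kg·m².
τ = F r = (39.6)(0.438) = 17.34 N·m.
α = τ/I = 17.34/0.9311 = 18.63 rad/s².

α ≈ 18.6 rad/s²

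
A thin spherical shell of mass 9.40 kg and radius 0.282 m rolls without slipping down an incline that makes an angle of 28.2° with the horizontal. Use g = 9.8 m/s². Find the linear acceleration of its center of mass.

Translation along the incline: Mg sinθ − f = Ma.
Rotation about the center: fR = Iα with I = (2/3)MR². No-slip gives a = αR, so f = (I/R²)a = (2/3)M a.
Substituting: Mg sinθ = (1 + 0.6667)Ma, so a = g sinθ/(1 + 0.6667) = (9.8) sin 28.2° / 1.667 = 2.779 m/s².

a ≈ 2.78 m/s²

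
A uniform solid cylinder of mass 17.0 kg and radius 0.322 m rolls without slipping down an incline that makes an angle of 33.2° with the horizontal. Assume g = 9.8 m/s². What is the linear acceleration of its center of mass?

a ≈ 3.58 m/s²

Translation along the incline: Mg sinθ − f = Ma.
Rotation about the center: fR = Iα with I = ½MR². No-slip gives a = αR, so f = (I/R²)a = (1/2)M a.
Substituting: Mg sinθ = (1 + 0.5000)Ma, so a = g sinθ/(1 + 0.5000) = (9.8) sin 33.2° / 1.500 = 3.577 m/s².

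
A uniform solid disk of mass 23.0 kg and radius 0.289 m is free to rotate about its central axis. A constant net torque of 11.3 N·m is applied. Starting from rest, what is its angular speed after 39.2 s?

ω ≈ 461 rad/s

I = ½MR² = (1/2)(23.0)(0.289)² = 0.9605 kg·m².
α = τ/I = 11.3/0.9605 = 11.76 rad/s².
ω = ω₀ + αt = 0 + (11.76)(39.2) = 461.2 rad/s.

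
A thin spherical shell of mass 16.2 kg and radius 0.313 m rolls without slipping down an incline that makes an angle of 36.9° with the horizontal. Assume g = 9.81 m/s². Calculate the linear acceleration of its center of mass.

a ≈ 3.53 m/s²

Translation along the incline: Mg sinθ − f = Ma.
Rotation about the center: fR = Iα with I = (2/3)MR². No-slip gives a = αR, so f = (I/R²)a = (2/3)M a.
Substituting: Mg sinθ = (1 + 0.6667)Ma, so a = g sinθ/(1 + 0.6667) = (9.81) sin 36.9° / 1.667 = 3.534 m/s².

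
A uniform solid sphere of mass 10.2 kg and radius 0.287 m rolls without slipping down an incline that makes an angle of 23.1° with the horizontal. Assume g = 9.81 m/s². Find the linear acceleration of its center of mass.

Translation along the incline: Mg sinθ − f = Ma.
Rotation about the center: fR = Iα with I = (2/5)MR². No-slip gives a = αR, so f = (I/R²)a = (2/5)M a.
Substituting: Mg sinθ = (1 + 0.4000)Ma, so a = g sinθ/(1 + 0.4000) = (9.81) sin 23.1° / 1.400 = 2.749 m/s².

a ≈ 2.75 m/s²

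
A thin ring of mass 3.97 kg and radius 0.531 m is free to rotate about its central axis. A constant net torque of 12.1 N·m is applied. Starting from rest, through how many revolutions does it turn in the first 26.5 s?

I = MR² = (3.97)(0.531)² = 1.119 kg·m².
α = τ/I = 12.1/1.119 = 10.81 rad/s².
θ = ½αt² = ½(10.81)(26.5)² = 3795 rad.
Revolutions = θ/(2π) = 604.1.

≈ 604 revolutions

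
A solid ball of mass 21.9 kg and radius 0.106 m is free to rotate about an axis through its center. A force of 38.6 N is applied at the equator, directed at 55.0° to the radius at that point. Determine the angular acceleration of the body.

α ≈ 34.1 rad/s²

I = (2/5)MR² = (2/5)(21.9)(0.106)² = 0.09843 kg·m².
Only the tangential component produces torque: τ = F R sinθ = (38.6)(0.106) sin 55.0° = 3.352 N·m.
From τ = Iα: α = 3.352/0.09843 = 34.05 rad/s².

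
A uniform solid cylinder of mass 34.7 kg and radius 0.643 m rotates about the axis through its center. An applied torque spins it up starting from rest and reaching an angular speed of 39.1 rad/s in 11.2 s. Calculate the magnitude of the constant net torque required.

τ ≈ 25.0 N·m

I = ½MR² = (1/2)(34.7)(0.643)² = 7.173 kg·m².
α = Δω/Δt = (39.1 − 0)/11.2 = 3.491 rad/s².
τ = Iα = (7.173)(3.491) = 25.04 N·m.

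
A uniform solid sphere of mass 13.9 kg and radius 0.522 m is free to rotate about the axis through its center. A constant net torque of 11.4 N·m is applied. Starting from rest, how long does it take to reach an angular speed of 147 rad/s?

t ≈ 19.5 s

I = (2/5)MR² = (2/5)(13.9)(0.522)² = 1.515 kg·m².
α = τ/I = 11.4/1.515 = 7.525 rad/s².
ω = αt ⇒ t = ω/α = 147/7.525 = 19.54 s.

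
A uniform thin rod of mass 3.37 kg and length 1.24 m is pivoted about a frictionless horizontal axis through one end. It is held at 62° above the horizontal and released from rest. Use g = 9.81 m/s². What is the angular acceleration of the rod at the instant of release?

α ≈ 5.57 rad/s²

About the pivot, I = (1/3)ML² = (1/3)(3.37)(1.24)² = 1.727 kg·m².
The weight acts at the center, a distance L/2 = 0.6200 m from the pivot; τ = Mg(L/2) cos 62° = 9.623 N·m.
α = τ/I = 9.623/1.727 = 5.571 rad/s².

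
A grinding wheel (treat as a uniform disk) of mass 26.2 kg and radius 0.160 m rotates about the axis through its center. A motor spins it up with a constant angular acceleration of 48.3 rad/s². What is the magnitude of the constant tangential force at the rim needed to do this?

F ≈ 101 N

I = ½MR² = (1/2)(26.2)(0.160)² = 0.3354 kg·m².
The required torque is τ = Iα = (0.3354)(48.30) = 16.20 N·m.
A tangential force at the rim gives τ = FR, so F = τ/R = 16.20/0.160 = 101.2 N.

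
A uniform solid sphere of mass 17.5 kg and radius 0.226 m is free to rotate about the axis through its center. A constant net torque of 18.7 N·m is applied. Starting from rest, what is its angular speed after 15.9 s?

ω ≈ 832 rad/s

I = (2/5)MR² = (2/5)(17.5)(0.226)² = 0.3575 kg·m².
α = τ/I = 18.7/0.3575 = 52.30 rad/s².
ω = ω₀ + αt = 0 + (52.30)(15.9) = 831.6 rad/s.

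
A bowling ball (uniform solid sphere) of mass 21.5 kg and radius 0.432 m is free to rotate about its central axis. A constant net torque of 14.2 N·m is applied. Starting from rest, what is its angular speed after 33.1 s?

ω ≈ 293 rad/s

I = (2/5)MR² = (2/5)(21.5)(0.432)² = 1.605 kg·m².
α = τ/I = 14.2/1.605 = 8.848 rad/s².
ω = ω₀ + αt = 0 + (8.848)(33.1) = 292.9 rad/s.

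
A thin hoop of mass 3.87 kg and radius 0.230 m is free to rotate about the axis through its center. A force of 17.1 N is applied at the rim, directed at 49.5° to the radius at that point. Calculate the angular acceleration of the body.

α ≈ 14.6 rad/s²

I = MR² = (3.87)(0.230)² = 0.2047 kg·m².
Only the tangential component produces torque: τ = F R sinθ = (17.1)(0.230) sin 49.5° = 2.991 N·m.
Newton's second law for rotation, τ = Iα, gives α = τ/I = 2.991/0.2047 = 14.61 rad/s².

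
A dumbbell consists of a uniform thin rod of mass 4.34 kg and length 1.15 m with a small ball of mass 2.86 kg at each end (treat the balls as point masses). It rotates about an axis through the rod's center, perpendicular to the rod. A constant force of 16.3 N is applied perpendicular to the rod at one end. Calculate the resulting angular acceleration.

I_rod = (1/12)ML² = (1/12)(4.34)(1.15)² = 0.4783 kg·m².
I_balls = 2·m·(L/2)² = 2(2.86)(0.5750)² = 1.891 kg·m².
Total I = 2.369 kg·m².
τ = F·(L/2) = (16.3)(0.575) = 9.373 N·m.
α = τ/I = 9.373/2.369 = 3.956 rad/s².

α ≈ 3.96 rad/s²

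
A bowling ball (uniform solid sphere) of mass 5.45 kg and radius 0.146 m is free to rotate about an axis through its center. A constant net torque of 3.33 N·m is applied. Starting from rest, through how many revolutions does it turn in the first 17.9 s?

≈ 1830 revolutions

I = (2/5)MR² = (2/5)(5.45)(0.146)² = 0.04647 kg·m².
α = τ/I = 3.33/0.04647 = 71.66 rad/s².
θ = ½αt² = ½(71.66)(17.9)² = 11480 rad.
Revolutions = θ/(2π) = 1827.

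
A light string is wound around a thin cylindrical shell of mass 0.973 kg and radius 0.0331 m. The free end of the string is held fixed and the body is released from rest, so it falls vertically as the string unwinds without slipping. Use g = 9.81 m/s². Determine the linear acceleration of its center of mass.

Translation: Mg − T = Ma. Rotation about the center: TR = Iα with I = MR².
With a = αR: T = (I/R²)a = M a, so Mg = (1 + 1.000)Ma.
a = g/(1 + 1.000) = 9.81/2.000 = 4.905 m/s².

a ≈ 4.91 m/s²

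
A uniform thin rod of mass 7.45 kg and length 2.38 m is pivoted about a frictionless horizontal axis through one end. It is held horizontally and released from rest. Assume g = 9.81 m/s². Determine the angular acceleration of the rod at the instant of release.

About the pivot, I = (1/3)ML² = (1/3)(7.45)(2.38)² = 14.07 kg·m².
The weight acts at the center, a distance L/2 = 1.190 m from the pivot; τ = Mg(L/2) = 86.97 N·m.
α = τ/I = 86.97/14.07 = 6.183 rad/s².
(Equivalently α = (3g/(2L)) = 6.183 rad/s².)

α ≈ 6.18 rad/s²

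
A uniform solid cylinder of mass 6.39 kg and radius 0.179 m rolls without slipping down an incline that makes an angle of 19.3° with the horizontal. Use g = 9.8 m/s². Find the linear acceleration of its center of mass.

a ≈ 2.16 m/s²

Translation along the incline: Mg sinθ − f = Ma.
Rotation about the center: fR = Iα with I = ½MR². No-slip gives a = αR, so f = (I/R²)a = (1/2)M a.
Substituting: Mg sinθ = (1 + 0.5000)Ma, so a = g sinθ/(1 + 0.5000) = (9.8) sin 19.3° / 1.500 = 2.159 m/s².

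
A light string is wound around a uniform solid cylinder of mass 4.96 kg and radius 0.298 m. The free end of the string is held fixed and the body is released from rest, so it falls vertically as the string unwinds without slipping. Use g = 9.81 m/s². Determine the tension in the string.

Translation: Mg − T = Ma. Rotation about the center: TR = Iα with I = ½MR².
With a = αR: T = (I/R²)a = (1/2)M a, so Mg = (1 + 0.5000)Ma.
a = g/(1 + 0.5000) = 9.81/1.500 = 6.540 m/s².
T = 0.5000·M·a = (0.5000)(4.96)(6.540) = 16.22 N.

T ≈ 16.2 N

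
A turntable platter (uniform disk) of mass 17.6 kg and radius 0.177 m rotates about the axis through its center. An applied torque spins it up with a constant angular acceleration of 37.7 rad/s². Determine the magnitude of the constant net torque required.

I = ½MR² = (1/2)(17.6)(0.177)² = 0.2757 kg·m².
τ = Iα = (0.2757)(37.70) = 10.39 N·m.

τ ≈ 10.4 N·m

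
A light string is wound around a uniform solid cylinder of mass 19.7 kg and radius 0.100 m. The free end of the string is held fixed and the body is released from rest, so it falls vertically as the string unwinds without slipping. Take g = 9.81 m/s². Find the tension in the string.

Translation: Mg − T = Ma. Rotation about the center: TR = Iα with I = ½MR².
With a = αR: T = (I/R²)a = (1/2)M a, so Mg = (1 + 0.5000)Ma.
a = g/(1 + 0.5000) = 9.81/1.500 = 6.540 m/s².
T = 0.5000·M·a = (0.5000)(19.7)(6.540) = 64.42 N.

T ≈ 64.4 N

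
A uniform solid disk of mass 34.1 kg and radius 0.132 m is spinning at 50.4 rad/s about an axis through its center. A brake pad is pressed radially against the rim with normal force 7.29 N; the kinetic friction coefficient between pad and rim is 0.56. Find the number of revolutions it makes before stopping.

I = ½MR² = (1/2)(34.1)(0.132)² = 0.2971 kg·m².
Friction force f = μN = (0.56)(7.29) = 4.082 N at the rim; torque magnitude τ = fR = 0.5389 N·m, opposing ω.
|α| = τ/I = 0.5389/0.2971 = 1.814 rad/s² (deceleration).
ω² = ω₀² − 2|α|θ with ω = 0 ⇒ θ = ω₀²/(2|α|) = 700.2 rad = 111.4 rev.

≈ 111 revolutions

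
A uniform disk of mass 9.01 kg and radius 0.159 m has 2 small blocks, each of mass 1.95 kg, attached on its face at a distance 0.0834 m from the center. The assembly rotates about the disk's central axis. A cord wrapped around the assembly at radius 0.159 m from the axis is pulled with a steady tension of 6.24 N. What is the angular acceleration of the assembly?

I_disk = ½MR² = ½(9.01)(0.159)² = 0.1139 kg·m².
I_blocks = 2·m·r² = 2(1.95)(0.0834)² = 0.02713 kg·m².
Total I = 0.1410 kg·m².
τ = F r = (6.24)(0.159) = 0.9922 N·m.
α = τ/I = 0.9922/0.1410 = 7.036 rad/s².

α ≈ 7.04 rad/s²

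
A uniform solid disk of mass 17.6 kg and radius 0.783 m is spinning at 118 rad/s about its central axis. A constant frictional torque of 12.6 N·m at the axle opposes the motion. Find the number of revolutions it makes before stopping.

≈ 474 revolutions

I = ½MR² = (1/2)(17.6)(0.783)² = 5.395 kg·m².
The net torque has magnitude 12.6 N·m, opposing ω.
|α| = τ/I = 12.60/5.395 = 2.335 rad/s² (deceleration).
ω² = ω₀² − 2|α|θ with ω = 0 ⇒ θ = ω₀²/(2|α|) = 2981 rad = 474.4 rev.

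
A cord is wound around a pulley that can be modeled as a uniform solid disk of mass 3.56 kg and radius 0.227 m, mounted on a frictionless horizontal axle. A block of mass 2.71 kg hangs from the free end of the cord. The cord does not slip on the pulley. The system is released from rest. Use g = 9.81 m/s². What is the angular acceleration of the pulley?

α ≈ 26.1 rad/s²

I = ½MR² = (1/2)(3.56)(0.227)² = 0.09172 kg·m².
Block: mg − T = ma. Pulley: TR = Iα. No-slip: a = αR, so T = (I/R²)a = 1.780·a.
Then mg = (m + 1.780)a, so a = (2.71)(9.81)/(2.71 + 1.780) = 5.921 m/s².
α = a/R = 5.921/0.227 = 26.08 rad/s².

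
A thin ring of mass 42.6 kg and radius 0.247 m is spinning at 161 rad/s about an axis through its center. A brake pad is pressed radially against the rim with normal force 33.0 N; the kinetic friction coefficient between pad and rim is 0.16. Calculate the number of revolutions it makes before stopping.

≈ 4110 revolutions

I = MR² = (42.6)(0.247)² = 2.599 kg·m².
Friction force f = μN = (0.16)(33.0) = 5.280 N at the rim; torque magnitude τ = fR = 1.304 N·m, opposing ω.
|α| = τ/I = 1.304/2.599 = 0.5018 rad/s² (deceleration).
ω² = ω₀² − 2|α|θ with ω = 0 ⇒ θ = ω₀²/(2|α|) = 25830 rad = 4111 rev.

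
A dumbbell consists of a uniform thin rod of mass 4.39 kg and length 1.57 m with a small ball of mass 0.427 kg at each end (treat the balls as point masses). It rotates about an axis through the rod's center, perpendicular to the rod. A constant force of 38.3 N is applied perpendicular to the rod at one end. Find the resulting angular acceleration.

I_rod = (1/12)ML² = (1/12)(4.39)(1.57)² = 0.9017 kg·m².
I_balls = 2·m·(L/2)² = 2(0.427)(0.7850)² = 0.5263 kg·m².
Total I = 1.428 kg·m².
τ = F·(L/2) = (38.3)(0.785) = 30.07 N·m.
α = τ/I = 30.07/1.428 = 21.05 rad/s².

α ≈ 21.1 rad/s²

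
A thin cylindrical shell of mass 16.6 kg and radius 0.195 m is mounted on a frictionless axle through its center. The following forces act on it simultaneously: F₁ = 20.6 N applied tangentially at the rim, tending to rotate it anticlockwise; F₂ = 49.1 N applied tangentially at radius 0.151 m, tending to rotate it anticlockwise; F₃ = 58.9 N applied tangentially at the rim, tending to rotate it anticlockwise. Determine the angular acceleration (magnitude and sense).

I = MR² = (16.6)(0.195)² = 0.6312 kg·m².
Taking anticlockwise as positive: τ₁ = +(20.6)(0.195) = +4.017 N·m; τ₂ = +(49.1)(0.151) = +7.414 N·m; τ₃ = +(58.9)(0.195) = +11.49 N·m.
Net torque τ = 22.92 N·m.
α = τ/I = 22.92/0.6312 = 36.31 rad/s².

α ≈ 36.3 rad/s², anticlockwise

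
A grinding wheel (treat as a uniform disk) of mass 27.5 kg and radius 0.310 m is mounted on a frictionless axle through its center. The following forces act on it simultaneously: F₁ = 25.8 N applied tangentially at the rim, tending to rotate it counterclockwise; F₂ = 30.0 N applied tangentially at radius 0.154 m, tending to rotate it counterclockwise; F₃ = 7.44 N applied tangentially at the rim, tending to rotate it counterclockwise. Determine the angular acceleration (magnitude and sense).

α ≈ 11.3 rad/s², counterclockwise

I = ½MR² = (1/2)(27.5)(0.310)² = 1.321 kg·m².
Taking counterclockwise as positive: τ₁ = +(25.8)(0.310) = +7.998 N·m; τ₂ = +(30.0)(0.154) = +4.620 N·m; τ₃ = +(7.44)(0.310) = +2.306 N·m.
Net torque τ = 14.92 N·m.
α = τ/I = 14.92/1.321 = 11.29 rad/s².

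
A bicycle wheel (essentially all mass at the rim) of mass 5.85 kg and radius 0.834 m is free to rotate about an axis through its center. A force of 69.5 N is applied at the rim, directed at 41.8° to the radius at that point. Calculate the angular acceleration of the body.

α ≈ 9.49 rad/s²

I = MR² = (5.85)(0.834)² = 4.069 kg·m².
Only the tangential component produces torque: τ = F R sinθ = (69.5)(0.834) sin 41.8° = 38.63 N·m.
Newton's second law for rotation, τ = Iα, gives α = τ/I = 38.63/4.069 = 9.495 rad/s².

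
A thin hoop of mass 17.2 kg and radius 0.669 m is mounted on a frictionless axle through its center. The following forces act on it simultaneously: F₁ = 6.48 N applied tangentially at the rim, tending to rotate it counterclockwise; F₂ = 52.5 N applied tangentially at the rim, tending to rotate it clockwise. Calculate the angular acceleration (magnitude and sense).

I = MR² = (17.2)(0.669)² = 7.698 kg·m².
Taking counterclockwise as positive: τ₁ = +(6.48)(0.669) = +4.335 N·m; τ₂ = −(52.5)(0.669) = −35.12 N·m.
Net torque τ = -30.79 N·m.
α = τ/I = -30.79/7.698 = -3.999 rad/s².

α ≈ 4.00 rad/s², clockwise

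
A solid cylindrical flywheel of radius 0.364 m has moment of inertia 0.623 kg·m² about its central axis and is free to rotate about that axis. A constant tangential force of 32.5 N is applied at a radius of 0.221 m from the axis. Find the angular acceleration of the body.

τ = F·r = (32.5)(0.221) = 7.183 N·m.
Newton's second law for rotation, τ = Iα, gives α = τ/I = 7.183/0.6230 = 11.53 rad/s².

α ≈ 11.5 rad/s²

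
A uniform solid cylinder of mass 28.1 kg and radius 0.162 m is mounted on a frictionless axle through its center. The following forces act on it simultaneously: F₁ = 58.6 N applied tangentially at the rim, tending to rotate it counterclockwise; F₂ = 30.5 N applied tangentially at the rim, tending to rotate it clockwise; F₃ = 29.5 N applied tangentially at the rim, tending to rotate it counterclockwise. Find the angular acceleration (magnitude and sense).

I = ½MR² = (1/2)(28.1)(0.162)² = 0.3687 kg·m².
Taking counterclockwise as positive: τ₁ = +(58.6)(0.162) = +9.493 N·m; τ₂ = −(30.5)(0.162) = −4.941 N·m; τ₃ = +(29.5)(0.162) = +4.779 N·m.
Net torque τ = 9.331 N·m.
α = τ/I = 9.331/0.3687 = 25.31 rad/s².

α ≈ 25.3 rad/s², counterclockwise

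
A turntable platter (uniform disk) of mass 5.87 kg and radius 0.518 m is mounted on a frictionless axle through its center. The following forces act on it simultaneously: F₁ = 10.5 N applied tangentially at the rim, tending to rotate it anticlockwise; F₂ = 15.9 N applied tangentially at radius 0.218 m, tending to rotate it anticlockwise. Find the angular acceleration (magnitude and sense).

I = ½MR² = (1/2)(5.87)(0.518)² = 0.7875 kg·m².
Taking anticlockwise as positive: τ₁ = +(10.5)(0.518) = +5.439 N·m; τ₂ = +(15.9)(0.218) = +3.466 N·m.
Net torque τ = 8.905 N·m.
α = τ/I = 8.905/0.7875 = 11.31 rad/s².

α ≈ 11.3 rad/s², anticlockwise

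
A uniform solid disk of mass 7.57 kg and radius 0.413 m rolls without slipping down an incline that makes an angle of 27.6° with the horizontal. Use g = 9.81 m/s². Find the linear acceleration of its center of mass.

Translation along the incline: Mg sinθ − f = Ma.
Rotation about the center: fR = Iα with I = ½MR². No-slip gives a = αR, so f = (I/R²)a = (1/2)M a.
Substituting: Mg sinθ = (1 + 0.5000)Ma, so a = g sinθ/(1 + 0.5000) = (9.81) sin 27.6° / 1.500 = 3.030 m/s².

a ≈ 3.03 m/s²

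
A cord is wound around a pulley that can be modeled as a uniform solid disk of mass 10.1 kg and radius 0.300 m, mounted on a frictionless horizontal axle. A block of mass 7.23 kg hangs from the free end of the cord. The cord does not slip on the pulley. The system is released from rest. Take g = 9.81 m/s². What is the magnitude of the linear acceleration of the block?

a ≈ 5.78 m/s²

I = ½MR² = (1/2)(10.1)(0.300)² = 0.4545 kg·m².
Block: mg − T = ma. Pulley: TR = Iα. No-slip: a = αR, so T = (I/R²)a = 5.050·a.
Then mg = (m + 5.050)a, so a = (7.23)(9.81)/(7.23 + 5.050) = 5.776 m/s².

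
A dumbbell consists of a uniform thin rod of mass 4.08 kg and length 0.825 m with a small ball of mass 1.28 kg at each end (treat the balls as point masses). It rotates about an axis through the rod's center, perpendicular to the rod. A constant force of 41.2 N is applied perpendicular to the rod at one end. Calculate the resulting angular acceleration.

I_rod = (1/12)ML² = (1/12)(4.08)(0.825)² = 0.2314 kg·m².
I_balls = 2·m·(L/2)² = 2(1.28)(0.4125)² = 0.4356 kg·m².
Total I = 0.6670 kg·m².
τ = F·(L/2) = (41.2)(0.412) = 17.00 N·m.
α = τ/I = 17.00/0.6670 = 25.48 rad/s².

α ≈ 25.5 rad/s²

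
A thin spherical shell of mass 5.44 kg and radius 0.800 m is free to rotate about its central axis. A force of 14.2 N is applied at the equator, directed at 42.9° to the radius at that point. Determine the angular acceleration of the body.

I = (2/3)MR² = (2/3)(5.44)(0.800)² = 2.321 kg·m².
Only the tangential component produces torque: τ = F R sinθ = (14.2)(0.800) sin 42.9° = 7.733 N·m.
Newton's second law for rotation, τ = Iα, gives α = τ/I = 7.733/2.321 = 3.332 rad/s².

α ≈ 3.33 rad/s²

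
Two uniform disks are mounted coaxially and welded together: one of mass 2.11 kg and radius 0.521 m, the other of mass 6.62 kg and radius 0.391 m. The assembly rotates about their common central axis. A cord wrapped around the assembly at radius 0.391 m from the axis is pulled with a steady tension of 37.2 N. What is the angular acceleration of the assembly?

α ≈ 18.4 rad/s²

I = ½M₁R₁² + ½M₂R₂² = ½(2.11)(0.521)² + ½(6.62)(0.391)² = 0.7924 kg·m².
τ = F r = (37.2)(0.391) = 14.55 N·m.
α = τ/I = 14.55/0.7924 = 18.36 rad/s².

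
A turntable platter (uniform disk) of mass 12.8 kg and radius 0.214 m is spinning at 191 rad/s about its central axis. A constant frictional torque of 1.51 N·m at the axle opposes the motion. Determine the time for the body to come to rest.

I = ½MR² = (1/2)(12.8)(0.214)² = 0.2931 kg·m².
The net torque has magnitude 1.51 N·m, opposing ω.
|α| = τ/I = 1.510/0.2931 = 5.152 rad/s² (deceleration).
0 = ω₀ − |α|t ⇒ t = ω₀/|α| = 191/5.152 = 37.07 s.

t ≈ 37.1 s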